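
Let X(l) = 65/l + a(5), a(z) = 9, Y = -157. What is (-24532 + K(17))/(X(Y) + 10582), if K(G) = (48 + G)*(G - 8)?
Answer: -3759679/1662722 ≈ -2.2612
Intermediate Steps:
K(G) = (-8 + G)*(48 + G) (K(G) = (48 + G)*(-8 + G) = (-8 + G)*(48 + G))
X(l) = 9 + 65/l (X(l) = 65/l + 9 = 9 + 65/l)
(-24532 + K(17))/(X(Y) + 10582) = (-24532 + (-384 + 17**2 + 40*17))/((9 + 65/(-157)) + 10582) = (-24532 + (-384 + 289 + 680))/((9 + 65*(-1/157)) + 10582) = (-24532 + 585)/((9 - 65/157) + 10582) = -23947/(1348/157 + 10582) = -23947/1662722/157 = -23947*157/1662722 = -3759679/1662722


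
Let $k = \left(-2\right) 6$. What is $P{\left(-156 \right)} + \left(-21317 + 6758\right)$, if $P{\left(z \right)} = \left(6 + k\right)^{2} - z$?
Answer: $-14367$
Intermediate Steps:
$k = -12$
$P{\left(z \right)} = 36 - z$ ($P{\left(z \right)} = \left(6 - 12\right)^{2} - z = \left(-6\right)^{2} - z = 36 - z$)
$P{\left(-156 \right)} + \left(-21317 + 6758\right) = \left(36 - -156\right) + \left(-21317 + 6758\right) = \left(36 + 156\right) - 14559 = 192 - 14559 = -14367$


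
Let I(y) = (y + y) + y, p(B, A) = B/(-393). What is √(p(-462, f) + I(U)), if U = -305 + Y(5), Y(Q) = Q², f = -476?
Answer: I*√14395066/131 ≈ 28.962*I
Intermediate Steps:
p(B, A) = -B/393 (p(B, A) = B*(-1/393) = -B/393)
U = -280 (U = -305 + 5² = -305 + 25 = -280)
I(y) = 3*y (I(y) = 2*y + y = 3*y)
√(p(-462, f) + I(U)) = √(-1/393*(-462) + 3*(-280)) = √(154/131 - 840) = √(-109886/131) = I*√14395066/131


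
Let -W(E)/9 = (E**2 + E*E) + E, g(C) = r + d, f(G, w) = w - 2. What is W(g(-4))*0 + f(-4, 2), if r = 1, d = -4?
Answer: 0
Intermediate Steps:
f(G, w) = -2 + w
g(C) = -3 (g(C) = 1 - 4 = -3)
W(E) = -18*E**2 - 9*E (W(E) = -9*((E**2 + E*E) + E) = -9*((E**2 + E**2) + E) = -9*(2*E**2 + E) = -9*(E + 2*E**2) = -18*E**2 - 9*E)
W(g(-4))*0 + f(-4, 2) = -9*(-3)*(1 + 2*(-3))*0 + (-2 + 2) = -9*(-3)*(1 - 6)*0 + 0 = -9*(-3)*(-5)*0 + 0 = -135*0 + 0 = 0 + 0 = 0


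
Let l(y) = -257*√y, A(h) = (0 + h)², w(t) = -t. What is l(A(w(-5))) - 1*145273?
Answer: -146558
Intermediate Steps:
A(h) = h²
l(A(w(-5))) - 1*145273 = -257*√((-1*(-5))²) - 1*145273 = -257*√(5²) - 145273 = -257*√25 - 145273 = -257*5 - 145273 = -1285 - 145273 = -146558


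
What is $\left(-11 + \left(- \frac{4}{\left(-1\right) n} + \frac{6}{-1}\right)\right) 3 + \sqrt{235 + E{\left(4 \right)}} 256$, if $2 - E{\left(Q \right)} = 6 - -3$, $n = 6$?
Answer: $-49 + 512 \sqrt{57} \approx 3816.5$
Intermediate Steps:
$E{\left(Q \right)} = -7$ ($E{\left(Q \right)} = 2 - \left(6 - -3\right) = 2 - \left(6 + 3\right) = 2 - 9 = -7$)
$\left(-11 + \left(- \frac{4}{\left(-1\right) n} + \frac{6}{-1}\right)\right) 3 + \sqrt{235 + E{\left(4 \right)}} 256 = \left(-11 + \left(- \frac{4}{\left(-1\right) 6} + \frac{6}{-1}\right)\right) 3 + \sqrt{235 - 7} \cdot 256 = \left(-11 - \left(6 + \frac{4}{-6}\right)\right) 3 + \sqrt{228} \cdot 256 = \left(-11 - \frac{16}{3}\right) 3 + 2 \sqrt{57} \cdot 256 = \left(-11 + \left(\frac{2}{3} - 6\right)\right) 3 + 512 \sqrt{57} = \left(-11 - \frac{16}{3}\right) 3 + 512 \sqrt{57} = \left(- \frac{49}{3}\right) 3 + 512 \sqrt{57} = -49 + 512 \sqrt{57}$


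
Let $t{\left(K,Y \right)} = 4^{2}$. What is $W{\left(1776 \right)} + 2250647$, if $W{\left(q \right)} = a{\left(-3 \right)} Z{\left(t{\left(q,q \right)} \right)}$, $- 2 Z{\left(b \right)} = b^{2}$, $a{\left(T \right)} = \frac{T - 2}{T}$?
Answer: $\frac{6751301}{3} \approx 2.2504 \cdot 10^{6}$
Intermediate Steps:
$t{\left(K,Y \right)} = 16$
$a{\left(T \right)} = \frac{-2 + T}{T}$ ($a{\left(T \right)} = \frac{T - 2}{T} = \frac{-2 + T}{T}$)
$Z{\left(b \right)} = - \frac{b^{2}}{2}$
$W{\left(q \right)} = - \frac{640}{3}$ ($W{\left(q \right)} = \frac{-2 - 3}{-3} \left(- \frac{16^{2}}{2}\right) = \left(- \frac{1}{3}\right) \left(-5\right) \left(\left(- \frac{1}{2}\right) 256\right) = \frac{5}{3} \left(-128\right) = - \frac{640}{3}$)
$W{\left(1776 \right)} + 2250647 = - \frac{640}{3} + 2250647 = \frac{6751301}{3}$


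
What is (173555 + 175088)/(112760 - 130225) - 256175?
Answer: -4474445018/17465 ≈ -2.5620e+5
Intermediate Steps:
(173555 + 175088)/(112760 - 130225) - 256175 = 348643/(-17465) - 256175 = 348643*(-1/17465) - 256175 = -348643/17465 - 256175 = -4474445018/17465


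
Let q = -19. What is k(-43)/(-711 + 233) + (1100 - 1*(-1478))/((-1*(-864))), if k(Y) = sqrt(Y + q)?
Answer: 1289/432 - I*sqrt(62)/478 ≈ 2.9838 - 0.016473*I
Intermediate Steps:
k(Y) = sqrt(-19 + Y) (k(Y) = sqrt(Y - 19) = sqrt(-19 + Y))
k(-43)/(-711 + 233) + (1100 - 1*(-1478))/((-1*(-864))) = sqrt(-19 - 43)/(-711 + 233) + (1100 - 1*(-1478))/((-1*(-864))) = sqrt(-62)/(-478) + (1100 + 1478)/864 = (I*sqrt(62))*(-1/478) + 2578*(1/864) = -I*sqrt(62)/478 + 1289/432 = 1289/432 - I*sqrt(62)/478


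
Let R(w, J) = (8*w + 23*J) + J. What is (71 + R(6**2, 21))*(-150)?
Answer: -129450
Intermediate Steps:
R(w, J) = 8*w + 24*J
(71 + R(6**2, 21))*(-150) = (71 + (8*6**2 + 24*21))*(-150) = (71 + (8*36 + 504))*(-150) = (71 + (288 + 504))*(-150) = (71 + 792)*(-150) = 863*(-150) = -129450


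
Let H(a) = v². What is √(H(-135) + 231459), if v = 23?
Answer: 2*√57997 ≈ 481.65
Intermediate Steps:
H(a) = 529 (H(a) = 23² = 529)
√(H(-135) + 231459) = √(529 + 231459) = √231988 = 2*√57997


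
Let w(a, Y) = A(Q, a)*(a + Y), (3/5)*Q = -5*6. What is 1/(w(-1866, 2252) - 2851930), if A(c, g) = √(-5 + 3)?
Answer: -1425965/4066752511446 - 193*I*√2/4066752511446 ≈ -3.5064e-7 - 6.7116e-11*I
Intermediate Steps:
Q = -50 (Q = 5*(-5*6)/3 = (5/3)*(-30) = -50)
A(c, g) = I*√2 (A(c, g) = √(-2) = I*√2)
w(a, Y) = I*√2*(Y + a) (w(a, Y) = (I*√2)*(a + Y) = (I*√2)*(Y + a) = I*√2*(Y + a))
1/(w(-1866, 2252) - 2851930) = 1/(I*√2*(2252 - 1866) - 2851930) = 1/(I*√2*386 - 2851930) = 1/(386*I*√2 - 2851930) = 1/(-2851930 + 386*I*√2)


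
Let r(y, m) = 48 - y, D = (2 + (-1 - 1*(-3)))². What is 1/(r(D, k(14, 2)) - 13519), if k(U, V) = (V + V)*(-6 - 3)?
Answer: -1/13487 ≈ -7.4146e-5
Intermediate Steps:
k(U, V) = -18*V (k(U, V) = (2*V)*(-9) = -18*V)
D = 16 (D = (2 + (-1 + 3))² = (2 + 2)² = 4² = 16)
1/(r(D, k(14, 2)) - 13519) = 1/((48 - 1*16) - 13519) = 1/((48 - 16) - 13519) = 1/(32 - 13519) = 1/(-13487) = -1/13487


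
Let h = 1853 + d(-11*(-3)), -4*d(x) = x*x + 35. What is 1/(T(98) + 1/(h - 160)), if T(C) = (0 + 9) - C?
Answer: -1412/125667 ≈ -0.011236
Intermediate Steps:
T(C) = 9 - C
d(x) = -35/4 - x**2/4 (d(x) = -(x*x + 35)/4 = -(x**2 + 35)/4 = -(35 + x**2)/4 = -35/4 - x**2/4)
h = 1572 (h = 1853 + (-35/4 - (-11*(-3))**2/4) = 1853 + (-35/4 - 1/4*33**2) = 1853 + (-35/4 - 1/4*1089) = 1853 + (-35/4 - 1089/4) = 1853 - 281 = 1572)
1/(T(98) + 1/(h - 160)) = 1/((9 - 1*98) + 1/(1572 - 160)) = 1/((9 - 98) + 1/1412) = 1/(-89 + 1/1412) = 1/(-125667/1412) = -1412/125667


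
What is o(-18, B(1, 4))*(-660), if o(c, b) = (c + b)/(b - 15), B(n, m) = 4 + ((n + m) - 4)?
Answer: -858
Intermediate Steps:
B(n, m) = m + n (B(n, m) = 4 + ((m + n) - 4) = 4 + (-4 + m + n) = m + n)
o(c, b) = (b + c)/(-15 + b)
o(-18, B(1, 4))*(-660) = (((4 + 1) - 18)/(-15 + (4 + 1)))*(-660) = ((5 - 18)/(-15 + 5))*(-660) = (-13/(-10))*(-660) = -⅒*(-13)*(-660) = (13/10)*(-660) = -858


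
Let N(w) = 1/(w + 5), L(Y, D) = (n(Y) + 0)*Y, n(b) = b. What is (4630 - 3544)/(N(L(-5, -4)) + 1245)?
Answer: 32580/37351 ≈ 0.87227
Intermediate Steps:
L(Y, D) = Y**2 (L(Y, D) = (Y + 0)*Y = Y*Y = Y**2)
N(w) = 1/(5 + w)
(4630 - 3544)/(N(L(-5, -4)) + 1245) = (4630 - 3544)/(1/(5 + (-5)**2) + 1245) = 1086/(1/(5 + 25) + 1245) = 1086/(1/30 + 1245) = 1086/(37351/30) = 1086*(30/37351) = 32580/37351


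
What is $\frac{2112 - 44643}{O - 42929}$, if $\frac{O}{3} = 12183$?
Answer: $\frac{42531}{6380} \approx 6.6663$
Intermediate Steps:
$O = 36549$ ($O = 3 \cdot 12183 = 36549$)
$\frac{2112 - 44643}{O - 42929} = \frac{2112 - 44643}{36549 - 42929} = - \frac{42531}{-6380} = \left(-42531\right) \left(- \frac{1}{6380}\right) = \frac{42531}{6380}$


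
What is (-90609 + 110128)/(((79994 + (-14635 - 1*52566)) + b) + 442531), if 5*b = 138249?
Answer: 97595/2414869 ≈ 0.040414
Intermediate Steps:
b = 138249/5 (b = (1/5)*138249 = 138249/5 ≈ 27650.)
(-90609 + 110128)/(((79994 + (-14635 - 1*52566)) + b) + 442531) = (-90609 + 110128)/(((79994 + (-14635 - 1*52566)) + 138249/5) + 442531) = 19519/(((79994 + (-14635 - 52566)) + 138249/5) + 442531) = 19519/(((79994 - 67201) + 138249/5) + 442531) = 19519/((12793 + 138249/5) + 442531) = 19519/(202214/5 + 442531) = 19519/(2414869/5) = 19519*(5/2414869) = 97595/2414869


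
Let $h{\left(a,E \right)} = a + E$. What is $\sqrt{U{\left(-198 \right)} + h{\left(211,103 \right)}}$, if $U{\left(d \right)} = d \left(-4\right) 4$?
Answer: $\sqrt{3482} \approx 59.008$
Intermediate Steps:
$h{\left(a,E \right)} = E + a$
$U{\left(d \right)} = - 16 d$ ($U{\left(d \right)} = - 4 d 4 = - 16 d$)
$\sqrt{U{\left(-198 \right)} + h{\left(211,103 \right)}} = \sqrt{\left(-16\right) \left(-198\right) + \left(103 + 211\right)} = \sqrt{3168 + 314} = \sqrt{3482}$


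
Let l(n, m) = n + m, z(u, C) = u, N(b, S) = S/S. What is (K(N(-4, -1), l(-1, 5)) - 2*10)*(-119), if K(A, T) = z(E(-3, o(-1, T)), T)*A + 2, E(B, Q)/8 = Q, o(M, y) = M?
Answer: 3094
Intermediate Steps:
N(b, S) = 1
E(B, Q) = 8*Q
l(n, m) = m + n
K(A, T) = 2 - 8*A (K(A, T) = (8*(-1))*A + 2 = -8*A + 2 = 2 - 8*A)
(K(N(-4, -1), l(-1, 5)) - 2*10)*(-119) = ((2 - 8*1) - 2*10)*(-119) = ((2 - 8) - 20)*(-119) = (-6 - 20)*(-119) = -26*(-119) = 3094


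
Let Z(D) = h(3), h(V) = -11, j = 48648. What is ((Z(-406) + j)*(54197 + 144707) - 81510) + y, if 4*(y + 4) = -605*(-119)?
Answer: 38696121331/4 ≈ 9.6740e+9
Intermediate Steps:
Z(D) = -11
y = 71979/4 (y = -4 + (-605*(-119))/4 = -4 + (¼)*71995 = -4 + 71995/4 = 71979/4 ≈ 17995.)
((Z(-406) + j)*(54197 + 144707) - 81510) + y = ((-11 + 48648)*(54197 + 144707) - 81510) + 71979/4 = (48637*198904 - 81510) + 71979/4 = (9674093848 - 81510) + 71979/4 = 9674012338 + 71979/4 = 38696121331/4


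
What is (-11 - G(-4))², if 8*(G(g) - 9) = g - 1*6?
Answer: 5625/16 ≈ 351.56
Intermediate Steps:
G(g) = 33/4 + g/8 (G(g) = 9 + (g - 1*6)/8 = 9 + (g - 6)/8 = 9 + (-6 + g)/8 = 9 + (-¾ + g/8) = 33/4 + g/8)
(-11 - G(-4))² = (-11 - (33/4 + (⅛)*(-4)))² = (-11 - (33/4 - ½))² = (-11 - 1*31/4)² = (-11 - 31/4)² = (-75/4)² = 5625/16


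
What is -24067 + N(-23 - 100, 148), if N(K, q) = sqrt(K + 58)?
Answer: -24067 + I*sqrt(65) ≈ -24067.0 + 8.0623*I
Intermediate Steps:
N(K, q) = sqrt(58 + K)
-24067 + N(-23 - 100, 148) = -24067 + sqrt(58 + (-23 - 100)) = -24067 + sqrt(58 - 123) = -24067 + sqrt(-65) = -24067 + I*sqrt(65)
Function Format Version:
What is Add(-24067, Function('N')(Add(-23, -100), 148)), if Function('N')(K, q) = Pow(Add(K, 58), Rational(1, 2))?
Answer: Add(-24067, Mul(I, Pow(65, Rational(1, 2)))) ≈ Add(-24067., Mul(8.0623, I))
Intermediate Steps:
Function('N')(K, q) = Pow(Add(58, K), Rational(1, 2))
Add(-24067, Function('N')(Add(-23, -100), 148)) = Add(-24067, Pow(Add(58, Add(-23, -100)), Rational(1, 2))) = Add(-24067, Pow(Add(58, -123), Rational(1, 2))) = Add(-24067, Pow(-65, Rational(1, 2))) = Add(-24067, Mul(I, Pow(65, Rational(1, 2))))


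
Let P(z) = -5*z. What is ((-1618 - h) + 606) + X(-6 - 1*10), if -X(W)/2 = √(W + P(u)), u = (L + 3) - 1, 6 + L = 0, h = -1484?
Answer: 468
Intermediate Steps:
L = -6 (L = -6 + 0 = -6)
u = -4 (u = (-6 + 3) - 1 = -3 - 1 = -4)
X(W) = -2*√(20 + W) (X(W) = -2*√(W - 5*(-4)) = -2*√(W + 20) = -2*√(20 + W))
((-1618 - h) + 606) + X(-6 - 1*10) = ((-1618 - 1*(-1484)) + 606) - 2*√(20 + (-6 - 1*10)) = ((-1618 + 1484) + 606) - 2*√(20 + (-6 - 10)) = (-134 + 606) - 2*√(20 - 16) = 472 - 2*√4 = 472 - 2*2 = 472 - 4 = 468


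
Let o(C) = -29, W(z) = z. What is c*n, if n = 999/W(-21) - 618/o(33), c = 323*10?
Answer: -17219130/203 ≈ -84823.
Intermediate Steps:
c = 3230
n = -5331/203 (n = 999/(-21) - 618/(-29) = 999*(-1/21) - 618*(-1/29) = -333/7 + 618/29 = -5331/203 ≈ -26.261)
c*n = 3230*(-5331/203) = -17219130/203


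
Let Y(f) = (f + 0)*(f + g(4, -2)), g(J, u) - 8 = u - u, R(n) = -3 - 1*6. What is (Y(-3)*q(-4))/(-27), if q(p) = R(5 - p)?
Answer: -5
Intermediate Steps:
R(n) = -9 (R(n) = -3 - 6 = -9)
q(p) = -9
g(J, u) = 8 (g(J, u) = 8 + (u - u) = 8 + 0 = 8)
Y(f) = f*(8 + f) (Y(f) = (f + 0)*(f + 8) = f*(8 + f))
(Y(-3)*q(-4))/(-27) = (-3*(8 - 3)*(-9))/(-27) = (-3*5*(-9))*(-1/27) = -15*(-9)*(-1/27) = 135*(-1/27) = -5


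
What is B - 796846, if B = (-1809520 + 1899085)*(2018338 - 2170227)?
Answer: -13604735131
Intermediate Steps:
B = -13603938285 (B = 89565*(-151889) = -13603938285)
B - 796846 = -13603938285 - 796846 = -13604735131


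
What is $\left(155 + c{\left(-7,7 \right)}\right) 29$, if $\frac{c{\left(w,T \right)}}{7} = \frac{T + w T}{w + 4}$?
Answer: $7337$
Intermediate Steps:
$c{\left(w,T \right)} = \frac{7 \left(T + T w\right)}{4 + w}$ ($c{\left(w,T \right)} = 7 \frac{T + w T}{w + 4} = 7 \frac{T + T w}{4 + w} = \frac{7 \left(T + T w\right)}{4 + w}$)
$\left(155 + c{\left(-7,7 \right)}\right) 29 = \left(155 + 7 \cdot 7 \frac{1}{4 - 7} \left(1 - 7\right)\right) 29 = \left(155 + 7 \cdot 7 \frac{1}{-3} \left(-6\right)\right) 29 = \left(155 + 7 \cdot 7 \left(- \frac{1}{3}\right) \left(-6\right)\right) 29 = \left(155 + 98\right) 29 = 253 \cdot 29 = 7337$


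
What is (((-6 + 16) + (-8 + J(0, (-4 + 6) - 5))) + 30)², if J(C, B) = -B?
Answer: 1225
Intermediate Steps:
(((-6 + 16) + (-8 + J(0, (-4 + 6) - 5))) + 30)² = (((-6 + 16) + (-8 - ((-4 + 6) - 5))) + 30)² = ((10 + (-8 - (2 - 5))) + 30)² = ((10 + (-8 - 1*(-3))) + 30)² = ((10 + (-8 + 3)) + 30)² = ((10 - 5) + 30)² = (5 + 30)² = 35² = 1225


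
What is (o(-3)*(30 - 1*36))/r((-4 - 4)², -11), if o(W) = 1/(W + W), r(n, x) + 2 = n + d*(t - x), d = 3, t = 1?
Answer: 1/98 ≈ 0.010204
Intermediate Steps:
r(n, x) = 1 + n - 3*x (r(n, x) = -2 + (n + 3*(1 - x)) = -2 + (n + (3 - 3*x)) = -2 + (3 + n - 3*x) = 1 + n - 3*x)
o(W) = 1/(2*W)
(o(-3)*(30 - 1*36))/r((-4 - 4)², -11) = (((½)/(-3))*(30 - 1*36))/(1 + (-4 - 4)² - 3*(-11)) = (((½)*(-⅓))*(30 - 36))/(1 + (-8)² + 33) = (-⅙*(-6))/(1 + 64 + 33) = 1/98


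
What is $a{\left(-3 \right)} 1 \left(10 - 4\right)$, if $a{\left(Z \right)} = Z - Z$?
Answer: $0$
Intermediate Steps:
$a{\left(Z \right)} = 0$
$a{\left(-3 \right)} 1 \left(10 - 4\right) = 0 \cdot 1 \left(10 - 4\right) = 0 \cdot 6 = 0$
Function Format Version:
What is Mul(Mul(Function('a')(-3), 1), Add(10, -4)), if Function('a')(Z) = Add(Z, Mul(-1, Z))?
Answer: 0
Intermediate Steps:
Function('a')(Z) = 0
Mul(Mul(Function('a')(-3), 1), Add(10, -4)) = Mul(Mul(0, 1), Add(10, -4)) = Mul(0, 6) = 0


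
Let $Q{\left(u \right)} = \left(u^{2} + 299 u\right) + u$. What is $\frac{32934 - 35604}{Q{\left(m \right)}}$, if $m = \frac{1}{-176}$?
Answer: $\frac{82705920}{52799} \approx 1566.4$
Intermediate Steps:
$m = - \frac{1}{176} \approx -0.0056818$
$Q{\left(u \right)} = u^{2} + 300 u$
$\frac{32934 - 35604}{Q{\left(m \right)}} = \frac{32934 - 35604}{\left(- \frac{1}{176}\right) \left(300 - \frac{1}{176}\right)} = - \frac{2670}{\left(- \frac{1}{176}\right) \frac{52799}{176}} = - \frac{2670}{- \frac{52799}{30976}} = \left(-2670\right) \left(- \frac{30976}{52799}\right) = \frac{82705920}{52799}$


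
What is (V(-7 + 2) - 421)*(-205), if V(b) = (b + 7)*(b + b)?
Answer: 90405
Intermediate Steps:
V(b) = 2*b*(7 + b) (V(b) = (7 + b)*(2*b) = 2*b*(7 + b))
(V(-7 + 2) - 421)*(-205) = (2*(-7 + 2)*(7 + (-7 + 2)) - 421)*(-205) = (2*(-5)*(7 - 5) - 421)*(-205) = (2*(-5)*2 - 421)*(-205) = (-20 - 421)*(-205) = -441*(-205) = 90405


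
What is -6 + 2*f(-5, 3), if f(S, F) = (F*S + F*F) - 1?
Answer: -20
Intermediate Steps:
f(S, F) = -1 + F**2 + F*S (f(S, F) = (F*S + F**2) - 1 = (F**2 + F*S) - 1 = -1 + F**2 + F*S)
-6 + 2*f(-5, 3) = -6 + 2*(-1 + 3**2 + 3*(-5)) = -6 + 2*(-1 + 9 - 15) = -6 + 2*(-7) = -6 - 14 = -20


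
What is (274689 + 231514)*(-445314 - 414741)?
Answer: -435362421165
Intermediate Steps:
(274689 + 231514)*(-445314 - 414741) = 506203*(-860055) = -435362421165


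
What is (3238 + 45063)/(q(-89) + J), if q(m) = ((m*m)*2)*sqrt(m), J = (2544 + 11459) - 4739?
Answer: 111865116/5605514873 - 382592221*I*sqrt(89)/11211029746 ≈ 0.019956 - 0.32195*I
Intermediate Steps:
J = 9264 (J = 14003 - 4739 = 9264)
q(m) = 2*m**(5/2) (q(m) = (m**2*2)*sqrt(m) = (2*m**2)*sqrt(m) = 2*m**(5/2))
(3238 + 45063)/(q(-89) + J) = (3238 + 45063)/(2*(-89)**(5/2) + 9264) = 48301/(2*(7921*I*sqrt(89)) + 9264) = 48301/(15842*I*sqrt(89) + 9264) = 48301/(9264 + 15842*I*sqrt(89))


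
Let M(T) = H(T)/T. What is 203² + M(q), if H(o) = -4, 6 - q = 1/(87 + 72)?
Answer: 39271541/953 ≈ 41208.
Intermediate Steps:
q = 953/159 (q = 6 - 1/(87 + 72) = 6 - 1/159 = 953/159 ≈ 5.9937)
M(T) = -4/T
203² + M(q) = 203² - 4/953/159 = 41209 - 4*159/953 = 41209 - 636/953 = 39271541/953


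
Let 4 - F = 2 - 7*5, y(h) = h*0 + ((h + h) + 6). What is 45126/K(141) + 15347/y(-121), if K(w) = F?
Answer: 10081897/8732 ≈ 1154.6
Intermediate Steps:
y(h) = 6 + 2*h (y(h) = 0 + (2*h + 6) = 0 + (6 + 2*h) = 6 + 2*h)
F = 37 (F = 4 - (2 - 7*5) = 4 - (2 - 35) = 4 - 1*(-33) = 4 + 33 = 37)
K(w) = 37
45126/K(141) + 15347/y(-121) = 45126/37 + 15347/(6 + 2*(-121)) = 45126*(1/37) + 15347/(6 - 242) = 45126/37 + 15347/(-236) = 45126/37 + 15347*(-1/236) = 45126/37 - 15347/236 = 10081897/8732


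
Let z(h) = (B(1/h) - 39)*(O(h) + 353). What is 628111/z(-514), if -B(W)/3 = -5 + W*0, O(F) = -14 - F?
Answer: -628111/20472 ≈ -30.681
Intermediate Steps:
B(W) = 15 (B(W) = -3*(-5 + W*0) = -3*(-5 + 0) = -3*(-5) = 15)
z(h) = -8136 + 24*h (z(h) = (15 - 39)*((-14 - h) + 353) = -24*(339 - h) = -8136 + 24*h)
628111/z(-514) = 628111/(-8136 + 24*(-514)) = 628111/(-8136 - 12336) = 628111/(-20472) = 628111*(-1/20472) = -628111/20472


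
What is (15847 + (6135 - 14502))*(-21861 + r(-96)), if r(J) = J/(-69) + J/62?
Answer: -116590797400/713 ≈ -1.6352e+8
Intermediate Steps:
r(J) = 7*J/4278 (r(J) = J*(-1/69) + J*(1/62) = -J/69 + J/62 = 7*J/4278)
(15847 + (6135 - 14502))*(-21861 + r(-96)) = (15847 + (6135 - 14502))*(-21861 + (7/4278)*(-96)) = (15847 - 8367)*(-21861 - 112/713) = 7480*(-15587005/713) = -116590797400/713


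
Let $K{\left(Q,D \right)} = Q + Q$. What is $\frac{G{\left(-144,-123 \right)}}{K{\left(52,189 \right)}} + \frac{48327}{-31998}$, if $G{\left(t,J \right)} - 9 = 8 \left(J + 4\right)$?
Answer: $- \frac{5866687}{554632} \approx -10.578$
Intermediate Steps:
$K{\left(Q,D \right)} = 2 Q$
$G{\left(t,J \right)} = 41 + 8 J$ ($G{\left(t,J \right)} = 9 + 8 \left(J + 4\right) = 9 + 8 \left(4 + J\right) = 9 + \left(32 + 8 J\right) = 41 + 8 J$)
$\frac{G{\left(-144,-123 \right)}}{K{\left(52,189 \right)}} + \frac{48327}{-31998} = \frac{41 + 8 \left(-123\right)}{2 \cdot 52} + \frac{48327}{-31998} = \frac{41 - 984}{104} + 48327 \left(- \frac{1}{31998}\right) = \left(-943\right) \frac{1}{104} - \frac{16109}{10666} = - \frac{943}{104} - \frac{16109}{10666} = - \frac{5866687}{554632}$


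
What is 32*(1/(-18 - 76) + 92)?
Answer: 138352/47 ≈ 2943.7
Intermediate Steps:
32*(1/(-18 - 76) + 92) = 32*(1/(-94) + 92) = 32*(-1/94 + 92) = 32*(8647/94) = 138352/47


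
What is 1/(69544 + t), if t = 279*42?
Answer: 1/81262 ≈ 1.2306e-5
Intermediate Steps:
t = 11718
1/(69544 + t) = 1/(69544 + 11718) = 1/81262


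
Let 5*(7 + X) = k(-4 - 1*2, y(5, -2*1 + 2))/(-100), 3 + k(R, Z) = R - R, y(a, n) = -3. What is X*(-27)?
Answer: 94419/500 ≈ 188.84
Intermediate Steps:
k(R, Z) = -3 (k(R, Z) = -3 + (R - R) = -3 + 0 = -3)
X = -3497/500 (X = -7 + (-3/(-100))/5 = -7 + (-3*(-1/100))/5 = -7 + (⅕)*(3/100) = -7 + 3/500 = -3497/500 ≈ -6.9940)
X*(-27) = -3497/500*(-27) = 94419/500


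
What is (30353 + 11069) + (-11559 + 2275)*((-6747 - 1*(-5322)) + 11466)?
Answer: -93179222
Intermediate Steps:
(30353 + 11069) + (-11559 + 2275)*((-6747 - 1*(-5322)) + 11466) = 41422 - 9284*((-6747 + 5322) + 11466) = 41422 - 9284*(-1425 + 11466) = 41422 - 9284*10041 = 41422 - 93220644 = -93179222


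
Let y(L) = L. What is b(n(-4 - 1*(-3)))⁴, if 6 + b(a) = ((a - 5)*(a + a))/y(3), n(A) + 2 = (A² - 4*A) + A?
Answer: 10000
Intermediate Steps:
n(A) = -2 + A² - 3*A (n(A) = -2 + ((A² - 4*A) + A) = -2 + (A² - 3*A) = -2 + A² - 3*A)
b(a) = -6 + 2*a*(-5 + a)/3 (b(a) = -6 + ((a - 5)*(a + a))/3 = -6 + ((-5 + a)*(2*a))*(⅓) = -6 + (2*a*(-5 + a))*(⅓) = -6 + 2*a*(-5 + a)/3)
b(n(-4 - 1*(-3)))⁴ = (-6 - 10*(-2 + (-4 - 1*(-3))² - 3*(-4 - 1*(-3)))/3 + 2*(-2 + (-4 - 1*(-3))² - 3*(-4 - 1*(-3)))²/3)⁴ = (-6 - 10*(-2 + (-4 + 3)² - 3*(-4 + 3))/3 + 2*(-2 + (-4 + 3)² - 3*(-4 + 3))²/3)⁴ = (-6 - 10*(-2 + (-1)² - 3*(-1))/3 + 2*(-2 + (-1)² - 3*(-1))²/3)⁴ = (-6 - 10*(-2 + 1 + 3)/3 + 2*(-2 + 1 + 3)²/3)⁴ = (-6 - 10/3*2 + (⅔)*2²)⁴ = (-6 - 20/3 + (⅔)*4)⁴ = (-6 - 20/3 + 8/3)⁴ = (-10)⁴ = 10000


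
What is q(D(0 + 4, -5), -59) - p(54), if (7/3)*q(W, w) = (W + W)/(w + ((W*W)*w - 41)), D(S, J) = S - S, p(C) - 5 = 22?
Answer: -27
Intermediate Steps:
p(C) = 27 (p(C) = 5 + 22 = 27)
D(S, J) = 0
q(W, w) = 6*W/(7*(-41 + w + w*W²)) (q(W, w) = 3*((W + W)/(w + ((W*W)*w - 41)))/7 = 3*((2*W)/(w + (W²*w - 41)))/7 = 3*((2*W)/(w + (w*W² - 41)))/7 = 3*((2*W)/(w + (-41 + w*W²)))/7 = 3*((2*W)/(-41 + w + w*W²))/7 = 3*(2*W/(-41 + w + w*W²))/7 = 6*W/(7*(-41 + w + w*W²)))
q(D(0 + 4, -5), -59) - p(54) = (6/7)*0/(-41 - 59 - 59*0²) - 1*27 = (6/7)*0/(-41 - 59 - 59*0) - 27 = (6/7)*0/(-41 - 59 + 0) - 27 = (6/7)*0/(-100) - 27 = (6/7)*0*(-1/100) - 27 = 0 - 27 = -27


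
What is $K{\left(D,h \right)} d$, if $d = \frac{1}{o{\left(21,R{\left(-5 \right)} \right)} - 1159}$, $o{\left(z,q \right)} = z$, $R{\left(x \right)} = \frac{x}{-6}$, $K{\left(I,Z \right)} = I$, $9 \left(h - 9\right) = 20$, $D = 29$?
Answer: $- \frac{29}{1138} \approx -0.025483$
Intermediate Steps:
$h = \frac{101}{9}$ ($h = 9 + \frac{1}{9} \cdot 20 = 9 + \frac{20}{9} = \frac{101}{9} \approx 11.222$)
$R{\left(x \right)} = - \frac{x}{6}$ ($R{\left(x \right)} = x \left(- \frac{1}{6}\right) = - \frac{x}{6}$)
$d = - \frac{1}{1138}$ ($d = \frac{1}{21 - 1159} = \frac{1}{-1138} = - \frac{1}{1138} \approx -0.00087873$)
$K{\left(D,h \right)} d = 29 \left(- \frac{1}{1138}\right) = - \frac{29}{1138}$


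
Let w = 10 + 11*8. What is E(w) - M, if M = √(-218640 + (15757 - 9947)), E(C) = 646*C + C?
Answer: 63406 - I*√212830 ≈ 63406.0 - 461.33*I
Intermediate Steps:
w = 98 (w = 10 + 88 = 98)
E(C) = 647*C
M = I*√212830 (M = √(-218640 + 5810) = √(-212830) = I*√212830 ≈ 461.33*I)
E(w) - M = 647*98 - I*√212830 = 63406 - I*√212830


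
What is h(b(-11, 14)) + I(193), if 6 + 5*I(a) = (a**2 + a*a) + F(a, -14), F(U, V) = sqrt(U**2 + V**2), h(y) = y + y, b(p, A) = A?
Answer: 74632/5 + sqrt(37445)/5 ≈ 14965.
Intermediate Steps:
h(y) = 2*y
I(a) = -6/5 + sqrt(196 + a**2)/5 + 2*a**2/5 (I(a) = -6/5 + ((a**2 + a*a) + sqrt(a**2 + (-14)**2))/5 = -6/5 + ((a**2 + a**2) + sqrt(a**2 + 196))/5 = -6/5 + (2*a**2 + sqrt(196 + a**2))/5 = -6/5 + (sqrt(196 + a**2) + 2*a**2)/5 = -6/5 + (sqrt(196 + a**2)/5 + 2*a**2/5) = -6/5 + sqrt(196 + a**2)/5 + 2*a**2/5)
h(b(-11, 14)) + I(193) = 2*14 + (-6/5 + sqrt(196 + 193**2)/5 + (2/5)*193**2) = 28 + (-6/5 + sqrt(196 + 37249)/5 + (2/5)*37249) = 28 + (-6/5 + sqrt(37445)/5 + 74498/5) = 28 + (74492/5 + sqrt(37445)/5) = 74632/5 + sqrt(37445)/5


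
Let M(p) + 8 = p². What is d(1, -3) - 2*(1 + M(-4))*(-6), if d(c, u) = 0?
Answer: 108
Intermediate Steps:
M(p) = -8 + p²
d(1, -3) - 2*(1 + M(-4))*(-6) = 0 - 2*(1 + (-8 + (-4)²))*(-6) = 0 - 2*(1 + (-8 + 16))*(-6) = 0 - 2*(1 + 8)*(-6) = 0 - 2*9*(-6) = 0 - 18*(-6) = 0 + 108 = 108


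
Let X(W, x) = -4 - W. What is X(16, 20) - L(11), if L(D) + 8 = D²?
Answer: -133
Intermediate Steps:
L(D) = -8 + D²
X(16, 20) - L(11) = (-4 - 1*16) - (-8 + 11²) = (-4 - 16) - (-8 + 121) = -20 - 1*113 = -20 - 113 = -133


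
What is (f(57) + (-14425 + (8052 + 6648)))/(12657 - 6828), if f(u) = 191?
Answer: 466/5829 ≈ 0.079945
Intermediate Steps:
(f(57) + (-14425 + (8052 + 6648)))/(12657 - 6828) = (191 + (-14425 + (8052 + 6648)))/(12657 - 6828) = (191 + (-14425 + 14700))/5829 = (191 + 275)*(1/5829) = 466*(1/5829) = 466/5829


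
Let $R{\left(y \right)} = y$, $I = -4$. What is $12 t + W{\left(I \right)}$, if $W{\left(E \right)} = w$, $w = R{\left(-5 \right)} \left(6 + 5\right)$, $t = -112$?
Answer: $-1399$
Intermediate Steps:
$w = -55$ ($w = - 5 \left(6 + 5\right) = \left(-5\right) 11 = -55$)
$W{\left(E \right)} = -55$
$12 t + W{\left(I \right)} = 12 \left(-112\right) - 55 = -1344 - 55 = -1399$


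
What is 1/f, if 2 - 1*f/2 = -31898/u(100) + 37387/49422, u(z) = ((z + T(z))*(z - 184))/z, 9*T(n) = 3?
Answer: -52066077/39282084001 ≈ -0.0013254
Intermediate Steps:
T(n) = ⅓ (T(n) = (⅑)*3 = ⅓)
u(z) = (-184 + z)*(⅓ + z)/z (u(z) = ((z + ⅓)*(z - 184))/z = ((⅓ + z)*(-184 + z))/z = ((-184 + z)*(⅓ + z))/z = (-184 + z)*(⅓ + z)/z)
f = -39282084001/52066077 (f = 4 - 2*(-31898/(-551/3 + 100 - 184/3/100) + 37387/49422) = 4 - 2*(-31898/(-551/3 + 100 - 184/3*1/100) + 37387*(1/49422)) = 4 - 2*(-31898/(-551/3 + 100 - 46/75) + 37387/49422) = 4 - 2*(-31898/(-2107/25) + 37387/49422) = 4 - 2*(-31898*(-25/2107) + 37387/49422) = 4 - 2*(797450/2107 + 37387/49422) = 4 - 2*39490348309/104132154 = 4 - 39490348309/52066077 = -39282084001/52066077 ≈ -754.47)
1/f = 1/(-39282084001/52066077) = -52066077/39282084001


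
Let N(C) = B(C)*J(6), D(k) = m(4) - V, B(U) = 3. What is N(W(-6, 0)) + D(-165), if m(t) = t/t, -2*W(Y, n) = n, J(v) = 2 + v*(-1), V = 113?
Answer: -124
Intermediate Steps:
J(v) = 2 - v
W(Y, n) = -n/2
m(t) = 1
D(k) = -112 (D(k) = 1 - 1*113 = 1 - 113 = -112)
N(C) = -12 (N(C) = 3*(2 - 1*6) = 3*(2 - 6) = 3*(-4) = -12)
N(W(-6, 0)) + D(-165) = -12 - 112 = -124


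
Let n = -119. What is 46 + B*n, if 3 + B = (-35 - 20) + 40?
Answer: 2188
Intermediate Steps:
B = -18 (B = -3 + ((-35 - 20) + 40) = -3 + (-55 + 40) = -3 - 15 = -18)
46 + B*n = 46 - 18*(-119) = 46 + 2142 = 2188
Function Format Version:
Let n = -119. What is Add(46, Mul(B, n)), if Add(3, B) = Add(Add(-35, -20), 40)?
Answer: 2188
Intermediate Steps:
B = -18 (B = Add(-3, Add(Add(-35, -20), 40)) = Add(-3, Add(-55, 40)) = Add(-3, -15) = -18)
Add(46, Mul(B, n)) = Add(46, Mul(-18, -119)) = Add(46, 2142) = 2188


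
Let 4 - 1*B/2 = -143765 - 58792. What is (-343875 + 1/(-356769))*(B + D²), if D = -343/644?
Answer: -11685491948935139969/83880356 ≈ -1.3931e+11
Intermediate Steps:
D = -49/92 (D = -343*1/644 = -49/92 ≈ -0.53261)
B = 405122 (B = 8 - 2*(-143765 - 58792) = 8 - 2*(-202557) = 8 + 405114 = 405122)
(-343875 + 1/(-356769))*(B + D²) = (-343875 + 1/(-356769))*(405122 + (-49/92)²) = (-343875 - 1/356769)*(405122 + 2401/8464) = -122683939876/356769*3428955009/8464 = -11685491948935139969/83880356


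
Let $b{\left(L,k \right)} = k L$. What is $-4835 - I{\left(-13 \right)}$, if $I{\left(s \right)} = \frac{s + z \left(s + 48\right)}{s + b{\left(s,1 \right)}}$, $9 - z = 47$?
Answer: $- \frac{127053}{26} \approx -4886.7$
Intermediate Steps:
$b{\left(L,k \right)} = L k$
$z = -38$ ($z = 9 - 47 = -38$)
$I{\left(s \right)} = \frac{-1824 - 37 s}{2 s}$ ($I{\left(s \right)} = \frac{s - 38 \left(s + 48\right)}{s + s 1} = \frac{s - 38 \left(48 + s\right)}{s + s} = \frac{s - \left(1824 + 38 s\right)}{2 s} = \left(-1824 - 37 s\right) \frac{1}{2 s} = \frac{-1824 - 37 s}{2 s}$)
$-4835 - I{\left(-13 \right)} = -4835 - \left(- \frac{37}{2} - \frac{912}{-13}\right) = -4835 - \left(- \frac{37}{2} - - \frac{912}{13}\right) = -4835 - \left(- \frac{37}{2} + \frac{912}{13}\right) = -4835 - \frac{1343}{26} = - \frac{127053}{26}$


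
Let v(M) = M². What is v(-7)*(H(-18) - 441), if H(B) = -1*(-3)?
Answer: -21462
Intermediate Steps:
H(B) = 3
v(-7)*(H(-18) - 441) = (-7)²*(3 - 441) = 49*(-438) = -21462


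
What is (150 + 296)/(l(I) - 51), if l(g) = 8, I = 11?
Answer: -446/43 ≈ -10.372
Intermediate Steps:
(150 + 296)/(l(I) - 51) = (150 + 296)/(8 - 51) = 446/(-43) = 446*(-1/43) = -446/43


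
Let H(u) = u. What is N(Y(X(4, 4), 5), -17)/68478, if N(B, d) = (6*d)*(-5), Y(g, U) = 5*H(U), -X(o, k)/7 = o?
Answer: 85/11413 ≈ 0.0074476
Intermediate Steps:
X(o, k) = -7*o
Y(g, U) = 5*U
N(B, d) = -30*d
N(Y(X(4, 4), 5), -17)/68478 = -30*(-17)/68478 = 510*(1/68478) = 85/11413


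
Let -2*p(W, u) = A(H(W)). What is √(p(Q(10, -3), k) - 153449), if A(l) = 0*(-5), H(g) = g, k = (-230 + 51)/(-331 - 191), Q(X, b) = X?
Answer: I*√153449 ≈ 391.73*I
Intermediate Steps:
k = 179/522 (k = -179/(-522) = -179*(-1/522) = 179/522 ≈ 0.34291)
A(l) = 0
p(W, u) = 0 (p(W, u) = -½*0 = 0)
√(p(Q(10, -3), k) - 153449) = √(0 - 153449) = √(-153449) = I*√153449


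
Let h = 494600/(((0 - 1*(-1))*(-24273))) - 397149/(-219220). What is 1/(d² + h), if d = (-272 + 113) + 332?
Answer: 5321127060/159157225564417 ≈ 3.3433e-5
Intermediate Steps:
d = 173 (d = -159 + 332 = 173)
h = -98786214323/5321127060 (h = 494600/(((0 + 1)*(-24273))) - 397149*(-1/219220) = 494600/((1*(-24273))) + 397149/219220 = 494600/(-24273) + 397149/219220 = 494600*(-1/24273) + 397149/219220 = -494600/24273 + 397149/219220 = -98786214323/5321127060 ≈ -18.565)
1/(d² + h) = 1/(173² - 98786214323/5321127060) = 1/(29929 - 98786214323/5321127060) = 1/(159157225564417/5321127060) = 5321127060/159157225564417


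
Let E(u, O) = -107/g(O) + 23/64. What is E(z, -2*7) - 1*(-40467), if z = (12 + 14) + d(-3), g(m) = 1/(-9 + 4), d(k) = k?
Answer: 2624151/64 ≈ 41002.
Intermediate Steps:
g(m) = -1/5 (g(m) = 1/(-5) = -1/5)
z = 23 (z = (12 + 14) - 3 = 26 - 3 = 23)
E(u, O) = 34263/64 (E(u, O) = -107/(-1/5) + 23/64 = -107*(-5) + 23*(1/64) = 535 + 23/64 = 34263/64)
E(z, -2*7) - 1*(-40467) = 34263/64 - 1*(-40467) = 34263/64 + 40467 = 2624151/64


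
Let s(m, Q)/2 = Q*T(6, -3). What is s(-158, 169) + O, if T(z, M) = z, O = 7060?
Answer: 9088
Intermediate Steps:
s(m, Q) = 12*Q (s(m, Q) = 2*(Q*6) = 2*(6*Q) = 12*Q)
s(-158, 169) + O = 12*169 + 7060 = 2028 + 7060 = 9088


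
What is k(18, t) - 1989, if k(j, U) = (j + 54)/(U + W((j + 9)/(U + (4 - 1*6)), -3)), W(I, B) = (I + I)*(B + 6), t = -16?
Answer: -49797/25 ≈ -1991.9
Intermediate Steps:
W(I, B) = 2*I*(6 + B) (W(I, B) = (2*I)*(6 + B) = 2*I*(6 + B))
k(j, U) = (54 + j)/(U + 6*(9 + j)/(-2 + U)) (k(j, U) = (j + 54)/(U + 2*((j + 9)/(U + (4 - 1*6)))*(6 - 3)) = (54 + j)/(U + 2*((9 + j)/(U + (4 - 6)))*3) = (54 + j)/(U + 2*((9 + j)/(U - 2))*3) = (54 + j)/(U + 2*((9 + j)/(-2 + U))*3) = (54 + j)/(U + 6*(9 + j)/(-2 + U)))
k(18, t) - 1989 = (-2 - 16)*(54 + 18)/(54 + 6*18 - 16*(-2 - 16)) - 1989 = -18*72/(54 + 108 - 16*(-18)) - 1989 = -18*72/(54 + 108 + 288) - 1989 = -18*72/450 - 1989 = (1/450)*(-18)*72 - 1989 = -72/25 - 1989 = -49797/25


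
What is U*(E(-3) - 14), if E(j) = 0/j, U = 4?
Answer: -56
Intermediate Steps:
E(j) = 0
U*(E(-3) - 14) = 4*(0 - 14) = 4*(-14) = -56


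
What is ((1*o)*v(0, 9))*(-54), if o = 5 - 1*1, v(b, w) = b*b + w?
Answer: -1944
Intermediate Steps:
v(b, w) = w + b² (v(b, w) = b² + w = w + b²)
o = 4 (o = 5 - 1 = 4)
((1*o)*v(0, 9))*(-54) = ((1*4)*(9 + 0²))*(-54) = (4*(9 + 0))*(-54) = (4*9)*(-54) = 36*(-54) = -1944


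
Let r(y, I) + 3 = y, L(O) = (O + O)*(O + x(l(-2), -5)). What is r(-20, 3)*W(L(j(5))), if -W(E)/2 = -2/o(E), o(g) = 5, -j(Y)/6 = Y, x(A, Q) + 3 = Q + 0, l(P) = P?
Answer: -92/5 ≈ -18.400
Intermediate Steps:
x(A, Q) = -3 + Q (x(A, Q) = -3 + (Q + 0) = -3 + Q)
j(Y) = -6*Y
L(O) = 2*O*(-8 + O) (L(O) = (O + O)*(O + (-3 - 5)) = (2*O)*(O - 8) = (2*O)*(-8 + O) = 2*O*(-8 + O))
W(E) = ⅘ (W(E) = -(-4)/5 = -2*(-⅖) = ⅘)
r(y, I) = -3 + y
r(-20, 3)*W(L(j(5))) = (-3 - 20)*(⅘) = -23*⅘ = -92/5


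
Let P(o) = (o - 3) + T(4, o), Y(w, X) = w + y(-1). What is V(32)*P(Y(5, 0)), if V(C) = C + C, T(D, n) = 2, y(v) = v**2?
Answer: 320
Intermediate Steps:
Y(w, X) = 1 + w (Y(w, X) = w + (-1)**2 = w + 1 = 1 + w)
V(C) = 2*C
P(o) = -1 + o (P(o) = (o - 3) + 2 = (-3 + o) + 2 = -1 + o)
V(32)*P(Y(5, 0)) = (2*32)*(-1 + (1 + 5)) = 64*(-1 + 6) = 64*5 = 320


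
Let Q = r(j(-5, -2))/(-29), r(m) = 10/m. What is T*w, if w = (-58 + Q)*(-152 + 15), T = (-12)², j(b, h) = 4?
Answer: 33231816/29 ≈ 1.1459e+6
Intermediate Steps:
T = 144
Q = -5/58 (Q = (10/4)/(-29) = (10*(¼))*(-1/29) = (5/2)*(-1/29) = -5/58 ≈ -0.086207)
w = 461553/58 (w = (-58 - 5/58)*(-152 + 15) = -3369/58*(-137) = 461553/58 ≈ 7957.8)
T*w = 144*(461553/58) = 33231816/29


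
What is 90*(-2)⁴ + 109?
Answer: 1549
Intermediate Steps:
90*(-2)⁴ + 109 = 90*16 + 109 = 1440 + 109 = 1549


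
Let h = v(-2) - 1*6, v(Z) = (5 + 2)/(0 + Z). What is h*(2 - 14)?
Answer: 114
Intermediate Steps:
v(Z) = 7/Z
h = -19/2 (h = 7/(-2) - 1*6 = 7*(-½) - 6 = -7/2 - 6 = -19/2 ≈ -9.5000)
h*(2 - 14) = -19*(2 - 14)/2 = -19/2*(-12) = 114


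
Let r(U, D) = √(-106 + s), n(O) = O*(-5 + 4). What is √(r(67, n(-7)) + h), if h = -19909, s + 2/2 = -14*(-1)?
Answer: √(-19909 + I*√93) ≈ 0.0342 + 141.1*I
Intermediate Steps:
n(O) = -O (n(O) = O*(-1) = -O)
s = 13 (s = -1 - 14*(-1) = -1 + 14 = 13)
r(U, D) = I*√93 (r(U, D) = √(-106 + 13) = √(-93) = I*√93)
√(r(67, n(-7)) + h) = √(I*√93 - 19909) = √(-19909 + I*√93)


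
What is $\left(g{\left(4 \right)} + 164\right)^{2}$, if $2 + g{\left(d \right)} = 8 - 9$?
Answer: $25921$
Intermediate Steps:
$g{\left(d \right)} = -3$ ($g{\left(d \right)} = -2 + \left(8 - 9\right) = -2 - 1 = -3$)
$\left(g{\left(4 \right)} + 164\right)^{2} = \left(-3 + 164\right)^{2} = 161^{2} = 25921$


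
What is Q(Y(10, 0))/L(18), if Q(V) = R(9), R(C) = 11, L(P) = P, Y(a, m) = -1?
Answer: 11/18 ≈ 0.61111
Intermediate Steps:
Q(V) = 11
Q(Y(10, 0))/L(18) = 11/18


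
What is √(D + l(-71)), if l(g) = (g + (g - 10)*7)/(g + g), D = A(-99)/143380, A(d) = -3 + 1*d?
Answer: √116385110355110/5089990 ≈ 2.1195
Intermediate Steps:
A(d) = -3 + d
D = -51/71690 (D = (-3 - 99)/143380 = -102*1/143380 = -51/71690 ≈ -0.00071140)
l(g) = (-70 + 8*g)/(2*g) (l(g) = (g + (-10 + g)*7)/((2*g)) = (g + (-70 + 7*g))*(1/(2*g)) = (-70 + 8*g)*(1/(2*g)) = (-70 + 8*g)/(2*g))
√(D + l(-71)) = √(-51/71690 + (4 - 35/(-71))) = √(-51/71690 + (4 - 35*(-1/71))) = √(-51/71690 + (4 + 35/71)) = √(-51/71690 + 319/71) = √(22865489/5089990) = √116385110355110/5089990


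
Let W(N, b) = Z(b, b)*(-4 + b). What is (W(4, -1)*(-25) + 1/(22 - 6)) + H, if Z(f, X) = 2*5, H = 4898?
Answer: 98369/16 ≈ 6148.1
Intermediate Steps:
Z(f, X) = 10
W(N, b) = -40 + 10*b (W(N, b) = 10*(-4 + b) = -40 + 10*b)
(W(4, -1)*(-25) + 1/(22 - 6)) + H = ((-40 + 10*(-1))*(-25) + 1/(22 - 6)) + 4898 = ((-40 - 10)*(-25) + 1/16) + 4898 = (-50*(-25) + 1/16) + 4898 = (1250 + 1/16) + 4898 = 20001/16 + 4898 = 98369/16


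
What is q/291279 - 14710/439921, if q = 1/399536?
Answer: -1711897528222319/51196442740083024 ≈ -0.033438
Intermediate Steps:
q = 1/399536 ≈ 2.5029e-6
q/291279 - 14710/439921 = (1/399536)/291279 - 14710/439921 = (1/399536)*(1/291279) - 14710*1/439921 = 1/116376446544 - 14710/439921 = -1711897528222319/51196442740083024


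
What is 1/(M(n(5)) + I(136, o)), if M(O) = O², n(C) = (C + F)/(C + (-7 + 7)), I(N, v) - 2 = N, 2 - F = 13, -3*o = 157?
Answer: 25/3486 ≈ 0.0071715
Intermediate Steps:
o = -157/3 (o = -⅓*157 = -157/3 ≈ -52.333)
F = -11 (F = 2 - 1*13 = 2 - 13 = -11)
I(N, v) = 2 + N
n(C) = (-11 + C)/C (n(C) = (C - 11)/(C + (-7 + 7)) = (-11 + C)/(C + 0) = (-11 + C)/C)
1/(M(n(5)) + I(136, o)) = 1/(((-11 + 5)/5)² + (2 + 136)) = 1/(((⅕)*(-6))² + 138) = 1/((-6/5)² + 138) = 1/(36/25 + 138) = 1/(3486/25) = 25/3486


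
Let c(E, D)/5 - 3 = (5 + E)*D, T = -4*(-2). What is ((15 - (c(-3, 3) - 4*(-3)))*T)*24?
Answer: -8064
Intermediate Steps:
T = 8
c(E, D) = 15 + 5*D*(5 + E) (c(E, D) = 15 + 5*((5 + E)*D) = 15 + 5*(D*(5 + E)) = 15 + 5*D*(5 + E))
((15 - (c(-3, 3) - 4*(-3)))*T)*24 = ((15 - ((15 + 25*3 + 5*3*(-3)) - 4*(-3)))*8)*24 = ((15 - ((15 + 75 - 45) + 12))*8)*24 = ((15 - (45 + 12))*8)*24 = ((15 - 1*57)*8)*24 = ((15 - 57)*8)*24 = -42*8*24 = -336*24 = -8064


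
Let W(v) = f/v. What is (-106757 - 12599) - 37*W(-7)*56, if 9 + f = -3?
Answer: -122908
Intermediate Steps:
f = -12 (f = -9 - 3 = -12)
W(v) = -12/v
(-106757 - 12599) - 37*W(-7)*56 = (-106757 - 12599) - (-444)/(-7)*56 = -119356 - (-444)*(-1)/7*56 = -119356 - 37*12/7*56 = -119356 - 444/7*56 = -119356 - 3552 = -122908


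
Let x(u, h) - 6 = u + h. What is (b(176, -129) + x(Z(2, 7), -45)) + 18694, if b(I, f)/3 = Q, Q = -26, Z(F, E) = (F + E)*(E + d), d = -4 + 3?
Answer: 18631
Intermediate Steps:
d = -1
Z(F, E) = (-1 + E)*(E + F) (Z(F, E) = (F + E)*(E - 1) = (E + F)*(-1 + E) = (-1 + E)*(E + F))
x(u, h) = 6 + h + u (x(u, h) = 6 + (u + h) = 6 + (h + u) = 6 + h + u)
b(I, f) = -78 (b(I, f) = 3*(-26) = -78)
(b(176, -129) + x(Z(2, 7), -45)) + 18694 = (-78 + (6 - 45 + (7² - 1*7 - 1*2 + 7*2))) + 18694 = (-78 + (6 - 45 + (49 - 7 - 2 + 14))) + 18694 = (-78 + (6 - 45 + 54)) + 18694 = (-78 + 15) + 18694 = -63 + 18694 = 18631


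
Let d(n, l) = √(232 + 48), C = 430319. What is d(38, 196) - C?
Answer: -430319 + 2*√70 ≈ -4.3030e+5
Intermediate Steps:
d(n, l) = 2*√70 (d(n, l) = √280 = 2*√70)
d(38, 196) - C = 2*√70 - 1*430319 = 2*√70 - 430319 = -430319 + 2*√70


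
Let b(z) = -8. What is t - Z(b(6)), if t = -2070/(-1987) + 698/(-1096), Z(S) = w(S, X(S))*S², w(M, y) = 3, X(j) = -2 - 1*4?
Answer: -208623295/1088876 ≈ -191.59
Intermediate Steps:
X(j) = -6 (X(j) = -2 - 4 = -6)
Z(S) = 3*S²
t = 440897/1088876 (t = -2070*(-1/1987) + 698*(-1/1096) = 2070/1987 - 349/548 = 440897/1088876 ≈ 0.40491)
t - Z(b(6)) = 440897/1088876 - 3*(-8)² = 440897/1088876 - 3*64 = 440897/1088876 - 1*192 = 440897/1088876 - 192 = -208623295/1088876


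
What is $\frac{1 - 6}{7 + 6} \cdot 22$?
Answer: $- \frac{110}{13} \approx -8.4615$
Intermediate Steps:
$\frac{1 - 6}{7 + 6} \cdot 22 = - \frac{5}{13} \cdot 22 = \left(-5\right) \frac{1}{13} \cdot 22 = \left(- \frac{5}{13}\right) 22 = - \frac{110}{13}$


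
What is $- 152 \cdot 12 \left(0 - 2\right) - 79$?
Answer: $3569$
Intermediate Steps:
$- 152 \cdot 12 \left(0 - 2\right) - 79 = - 152 \cdot 12 \left(-2\right) - 79 = \left(-152\right) \left(-24\right) - 79 = 3648 - 79 = 3569$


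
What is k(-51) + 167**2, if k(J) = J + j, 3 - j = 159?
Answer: 27682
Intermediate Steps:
j = -156 (j = 3 - 1*159 = 3 - 159 = -156)
k(J) = -156 + J (k(J) = J - 156 = -156 + J)
k(-51) + 167**2 = (-156 - 51) + 167**2 = -207 + 27889 = 27682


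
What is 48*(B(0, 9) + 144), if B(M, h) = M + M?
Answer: 6912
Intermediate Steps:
B(M, h) = 2*M
48*(B(0, 9) + 144) = 48*(2*0 + 144) = 48*(0 + 144) = 48*144 = 6912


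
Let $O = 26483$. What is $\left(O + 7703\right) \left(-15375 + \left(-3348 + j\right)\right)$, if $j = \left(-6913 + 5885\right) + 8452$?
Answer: $-386267614$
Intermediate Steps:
$j = 7424$ ($j = -1028 + 8452 = 7424$)
$\left(O + 7703\right) \left(-15375 + \left(-3348 + j\right)\right) = \left(26483 + 7703\right) \left(-15375 + \left(-3348 + 7424\right)\right) = 34186 \left(-15375 + 4076\right) = 34186 \left(-11299\right) = -386267614$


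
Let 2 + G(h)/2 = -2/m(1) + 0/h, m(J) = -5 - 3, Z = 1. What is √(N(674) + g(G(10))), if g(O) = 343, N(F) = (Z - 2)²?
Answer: 2*√86 ≈ 18.547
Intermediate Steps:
m(J) = -8
N(F) = 1 (N(F) = (1 - 2)² = (-1)² = 1)
G(h) = -7/2 (G(h) = -4 + 2*(-2/(-8) + 0/h) = -4 + 2*(-2*(-⅛) + 0) = -4 + 2*(¼ + 0) = -4 + 2*(¼) = -4 + ½ = -7/2)
√(N(674) + g(G(10))) = √(1 + 343) = √344 = 2*√86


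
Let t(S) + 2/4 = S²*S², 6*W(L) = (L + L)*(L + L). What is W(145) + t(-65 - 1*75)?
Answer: 2305044097/6 ≈ 3.8417e+8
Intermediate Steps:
W(L) = 2*L²/3 (W(L) = ((L + L)*(L + L))/6 = ((2*L)*(2*L))/6 = (4*L²)/6 = 2*L²/3)
t(S) = -½ + S⁴ (t(S) = -½ + S²*S² = -½ + S⁴)
W(145) + t(-65 - 1*75) = (⅔)*145² + (-½ + (-65 - 1*75)⁴) = (⅔)*21025 + (-½ + (-65 - 75)⁴) = 42050/3 + (-½ + (-140)⁴) = 42050/3 + (-½ + 384160000) = 42050/3 + 768319999/2 = 2305044097/6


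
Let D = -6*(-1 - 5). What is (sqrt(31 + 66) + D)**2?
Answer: (36 + sqrt(97))**2 ≈ 2102.1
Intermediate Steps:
D = 36 (D = -6*(-6) = 36)
(sqrt(31 + 66) + D)**2 = (sqrt(31 + 66) + 36)**2 = (sqrt(97) + 36)**2 = (36 + sqrt(97))**2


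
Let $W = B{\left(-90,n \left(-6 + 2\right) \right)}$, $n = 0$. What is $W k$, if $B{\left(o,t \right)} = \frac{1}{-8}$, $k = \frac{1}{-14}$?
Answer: $\frac{1}{112} \approx 0.0089286$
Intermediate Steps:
$k = - \frac{1}{14} \approx -0.071429$
$B{\left(o,t \right)} = - \frac{1}{8}$
$W = - \frac{1}{8} \approx -0.125$
$W k = \left(- \frac{1}{8}\right) \left(- \frac{1}{14}\right) = \frac{1}{112}$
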